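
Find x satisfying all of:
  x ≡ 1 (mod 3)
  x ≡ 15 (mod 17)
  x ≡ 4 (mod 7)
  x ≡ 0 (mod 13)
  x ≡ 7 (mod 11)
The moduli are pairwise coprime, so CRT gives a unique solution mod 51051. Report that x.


Product of moduli M = 3 · 17 · 7 · 13 · 11 = 51051.
Merge one congruence at a time:
  Start: x ≡ 1 (mod 3).
  Combine with x ≡ 15 (mod 17); new modulus lcm = 51.
    Write x = 1 + 3·t and substitute into x ≡ 15 (mod 17): 3·t ≡ 15 − 1 = 14 (mod 17).
    The inverse of 3 mod 17 is 6 (since 3·6 = 18 = 1·17 + 1), so t ≡ 6·14 = 84 ≡ 16 (mod 17).
    Then x = 1 + 3·16 = 49, valid modulo lcm(3, 17) = 51: x ≡ 49 (mod 51).
  Combine with x ≡ 4 (mod 7); new modulus lcm = 357.
    Write x = 49 + 51·t and substitute into x ≡ 4 (mod 7): 51·t ≡ 4 − 49 = -45 (mod 7).
    Reduce coefficients mod 7: 2·t ≡ 4 (mod 7).
    The inverse of 2 mod 7 is 4 (since 2·4 = 8 = 1·7 + 1), so t ≡ 4·4 = 16 ≡ 2 (mod 7).
    Then x = 49 + 51·2 = 151, valid modulo lcm(51, 7) = 357: x ≡ 151 (mod 357).
  Combine with x ≡ 0 (mod 13); new modulus lcm = 4641.
    Write x = 151 + 357·t and substitute into x ≡ 0 (mod 13): 357·t ≡ 0 − 151 = -151 (mod 13).
    Reduce coefficients mod 13: 6·t ≡ 5 (mod 13).
    The inverse of 6 mod 13 is 11 (since 6·11 = 66 = 5·13 + 1), so t ≡ 11·5 = 55 ≡ 3 (mod 13).
    Then x = 151 + 357·3 = 1222, valid modulo lcm(357, 13) = 4641: x ≡ 1222 (mod 4641).
  Combine with x ≡ 7 (mod 11); new modulus lcm = 51051.
    Write x = 1222 + 4641·t and substitute into x ≡ 7 (mod 11): 4641·t ≡ 7 − 1222 = -1215 (mod 11).
    Reduce coefficients mod 11: 10·t ≡ 6 (mod 11).
    The inverse of 10 mod 11 is 10 (since 10·10 = 100 = 9·11 + 1), so t ≡ 10·6 = 60 ≡ 5 (mod 11).
    Then x = 1222 + 4641·5 = 24427, valid modulo lcm(4641, 11) = 51051: x ≡ 24427 (mod 51051).
Verify against each original: 24427 mod 3 = 1, 24427 mod 17 = 15, 24427 mod 7 = 4, 24427 mod 13 = 0, 24427 mod 11 = 7.

x ≡ 24427 (mod 51051).


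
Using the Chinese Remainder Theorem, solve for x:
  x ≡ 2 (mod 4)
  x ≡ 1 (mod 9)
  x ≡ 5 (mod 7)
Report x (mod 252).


Moduli 4, 9, 7 are pairwise coprime; by CRT there is a unique solution modulo M = 4 · 9 · 7 = 252.
Solve pairwise, accumulating the modulus:
  Start with x ≡ 2 (mod 4).
  Combine with x ≡ 1 (mod 9): since gcd(4, 9) = 1, we get a unique residue mod 36.
    Write x = 2 + 4·t and substitute into x ≡ 1 (mod 9): 4·t ≡ 1 − 2 = -1 (mod 9).
    Reduce coefficients mod 9: 4·t ≡ 8 (mod 9).
    The inverse of 4 mod 9 is 7 (since 4·7 = 28 = 3·9 + 1), so t ≡ 7·8 = 56 ≡ 2 (mod 9).
    Then x = 2 + 4·2 = 10, valid modulo lcm(4, 9) = 36: x ≡ 10 (mod 36).
  Combine with x ≡ 5 (mod 7): since gcd(36, 7) = 1, we get a unique residue mod 252.
    Write x = 10 + 36·t and substitute into x ≡ 5 (mod 7): 36·t ≡ 5 − 10 = -5 (mod 7).
    Reduce coefficients mod 7: 1·t ≡ 2 (mod 7).
    So t ≡ 2 (mod 7).
    Then x = 10 + 36·2 = 82, valid modulo lcm(36, 7) = 252: x ≡ 82 (mod 252).
Verify: 82 mod 4 = 2 ✓, 82 mod 9 = 1 ✓, 82 mod 7 = 5 ✓.

x ≡ 82 (mod 252).


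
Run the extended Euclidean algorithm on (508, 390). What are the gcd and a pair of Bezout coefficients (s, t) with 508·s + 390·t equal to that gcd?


Euclidean algorithm on (508, 390) — divide until remainder is 0:
  508 = 1 · 390 + 118
  390 = 3 · 118 + 36
  118 = 3 · 36 + 10
  36 = 3 · 10 + 6
  10 = 1 · 6 + 4
  6 = 1 · 4 + 2
  4 = 2 · 2 + 0
gcd(508, 390) = 2.
Track Bezout coefficients alongside the remainders: start with r₀ = 508 = a·1 + b·0 (s = 1, t = 0) and r₁ = 390 = a·0 + b·1 (s = 0, t = 1); each new remainder r_{k+1} = r_{k-1} − q_k·r_k inherits s_{k+1} = s_{k-1} − q_k·s_k, t_{k+1} = t_{k-1} − q_k·t_k, so r_k = a·s_k + b·t_k at every step:
  q = 1: r = 118, s = 1 − 1·0 = 1, t = 0 − 1·1 = -1  (check: 508·1 + 390·(-1) = 118)
  q = 3: r = 36, s = 0 − 3·1 = -3, t = 1 − 3·(-1) = 4  (check: 508·(-3) + 390·4 = 36)
  q = 3: r = 10, s = 1 − 3·(-3) = 10, t = -1 − 3·4 = -13  (check: 508·10 + 390·(-13) = 10)
  q = 3: r = 6, s = -3 − 3·10 = -33, t = 4 − 3·(-13) = 43  (check: 508·(-33) + 390·43 = 6)
  q = 1: r = 4, s = 10 − 1·(-33) = 43, t = -13 − 1·43 = -56  (check: 508·43 + 390·(-56) = 4)
  q = 1: r = 2, s = -33 − 1·43 = -76, t = 43 − 1·(-56) = 99  (check: 508·(-76) + 390·99 = 2)
The row with r = 2 (the gcd) gives the Bezout coefficients s = -76, t = 99.
Result: 508 · (-76) + 390 · (99) = 2.

gcd(508, 390) = 2; s = -76, t = 99 (check: 508·(-76) + 390·99 = 2).


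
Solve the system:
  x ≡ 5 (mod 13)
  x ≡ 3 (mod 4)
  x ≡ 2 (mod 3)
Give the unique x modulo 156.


Moduli 13, 4, 3 are pairwise coprime; by CRT there is a unique solution modulo M = 13 · 4 · 3 = 156.
Solve pairwise, accumulating the modulus:
  Start with x ≡ 5 (mod 13).
  Combine with x ≡ 3 (mod 4): since gcd(13, 4) = 1, we get a unique residue mod 52.
    Write x = 5 + 13·t and substitute into x ≡ 3 (mod 4): 13·t ≡ 3 − 5 = -2 (mod 4).
    Reduce coefficients mod 4: 1·t ≡ 2 (mod 4).
    So t ≡ 2 (mod 4).
    Then x = 5 + 13·2 = 31, valid modulo lcm(13, 4) = 52: x ≡ 31 (mod 52).
  Combine with x ≡ 2 (mod 3): since gcd(52, 3) = 1, we get a unique residue mod 156.
    Write x = 31 + 52·t and substitute into x ≡ 2 (mod 3): 52·t ≡ 2 − 31 = -29 (mod 3).
    Reduce coefficients mod 3: 1·t ≡ 1 (mod 3).
    So t ≡ 1 (mod 3).
    Then x = 31 + 52·1 = 83, valid modulo lcm(52, 3) = 156: x ≡ 83 (mod 156).
Verify: 83 mod 13 = 5 ✓, 83 mod 4 = 3 ✓, 83 mod 3 = 2 ✓.

x ≡ 83 (mod 156).


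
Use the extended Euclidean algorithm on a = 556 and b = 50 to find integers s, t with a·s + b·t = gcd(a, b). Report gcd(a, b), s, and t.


Euclidean algorithm on (556, 50) — divide until remainder is 0:
  556 = 11 · 50 + 6
  50 = 8 · 6 + 2
  6 = 3 · 2 + 0
gcd(556, 50) = 2.
Track Bezout coefficients alongside the remainders: start with r₀ = 556 = a·1 + b·0 (s = 1, t = 0) and r₁ = 50 = a·0 + b·1 (s = 0, t = 1); each new remainder r_{k+1} = r_{k-1} − q_k·r_k inherits s_{k+1} = s_{k-1} − q_k·s_k, t_{k+1} = t_{k-1} − q_k·t_k, so r_k = a·s_k + b·t_k at every step:
  q = 11: r = 6, s = 1 − 11·0 = 1, t = 0 − 11·1 = -11  (check: 556·1 + 50·(-11) = 6)
  q = 8: r = 2, s = 0 − 8·1 = -8, t = 1 − 8·(-11) = 89  (check: 556·(-8) + 50·89 = 2)
The row with r = 2 (the gcd) gives the Bezout coefficients s = -8, t = 89.
Result: 556 · (-8) + 50 · (89) = 2.

gcd(556, 50) = 2; s = -8, t = 89 (check: 556·(-8) + 50·89 = 2).


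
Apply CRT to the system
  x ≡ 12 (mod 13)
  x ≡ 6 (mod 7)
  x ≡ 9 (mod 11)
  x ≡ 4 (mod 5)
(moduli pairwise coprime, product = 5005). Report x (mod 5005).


Product of moduli M = 13 · 7 · 11 · 5 = 5005.
Merge one congruence at a time:
  Start: x ≡ 12 (mod 13).
  Combine with x ≡ 6 (mod 7); new modulus lcm = 91.
    Write x = 12 + 13·t and substitute into x ≡ 6 (mod 7): 13·t ≡ 6 − 12 = -6 (mod 7).
    Reduce coefficients mod 7: 6·t ≡ 1 (mod 7).
    The inverse of 6 mod 7 is 6 (since 6·6 = 36 = 5·7 + 1), so t ≡ 6·1 = 6 ≡ 6 (mod 7).
    Then x = 12 + 13·6 = 90, valid modulo lcm(13, 7) = 91: x ≡ 90 (mod 91).
  Combine with x ≡ 9 (mod 11); new modulus lcm = 1001.
    Write x = 90 + 91·t and substitute into x ≡ 9 (mod 11): 91·t ≡ 9 − 90 = -81 (mod 11).
    Reduce coefficients mod 11: 3·t ≡ 7 (mod 11).
    The inverse of 3 mod 11 is 4 (since 3·4 = 12 = 1·11 + 1), so t ≡ 4·7 = 28 ≡ 6 (mod 11).
    Then x = 90 + 91·6 = 636, valid modulo lcm(91, 11) = 1001: x ≡ 636 (mod 1001).
  Combine with x ≡ 4 (mod 5); new modulus lcm = 5005.
    Write x = 636 + 1001·t and substitute into x ≡ 4 (mod 5): 1001·t ≡ 4 − 636 = -632 (mod 5).
    Reduce coefficients mod 5: 1·t ≡ 3 (mod 5).
    So t ≡ 3 (mod 5).
    Then x = 636 + 1001·3 = 3639, valid modulo lcm(1001, 5) = 5005: x ≡ 3639 (mod 5005).
Verify against each original: 3639 mod 13 = 12, 3639 mod 7 = 6, 3639 mod 11 = 9, 3639 mod 5 = 4.

x ≡ 3639 (mod 5005).


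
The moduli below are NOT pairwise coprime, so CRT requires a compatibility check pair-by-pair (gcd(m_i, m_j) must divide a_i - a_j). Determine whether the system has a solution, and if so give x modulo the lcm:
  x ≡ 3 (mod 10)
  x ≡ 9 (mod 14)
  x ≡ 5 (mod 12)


Moduli 10, 14, 12 are not pairwise coprime, so CRT works modulo lcm(m_i) when all pairwise compatibility conditions hold.
Pairwise compatibility: gcd(m_i, m_j) must divide a_i - a_j for every pair.
Merge one congruence at a time:
  Start: x ≡ 3 (mod 10).
  Combine with x ≡ 9 (mod 14): gcd(10, 14) = 2; 9 - 3 = 6, which IS divisible by 2, so compatible.
    Write x = 3 + 10·t and substitute into x ≡ 9 (mod 14): 10·t ≡ 9 − 3 = 6 (mod 14).
    Divide the congruence (and modulus) by g = 2: 5·t ≡ 3 (mod 7).
    The inverse of 5 mod 7 is 3 (since 5·3 = 15 = 2·7 + 1), so t ≡ 3·3 = 9 ≡ 2 (mod 7).
    Then x = 3 + 10·2 = 23, valid modulo lcm(10, 14) = 70: x ≡ 23 (mod 70).
  Combine with x ≡ 5 (mod 12): gcd(70, 12) = 2; 5 - 23 = -18, which IS divisible by 2, so compatible.
    Write x = 23 + 70·t and substitute into x ≡ 5 (mod 12): 70·t ≡ 5 − 23 = -18 (mod 12).
    Divide the congruence (and modulus) by g = 2: 35·t ≡ -9 (mod 6).
    Reduce coefficients mod 6: 5·t ≡ 3 (mod 6).
    The inverse of 5 mod 6 is 5 (since 5·5 = 25 = 4·6 + 1), so t ≡ 5·3 = 15 ≡ 3 (mod 6).
    Then x = 23 + 70·3 = 233, valid modulo lcm(70, 12) = 420: x ≡ 233 (mod 420).
Verify: 233 mod 10 = 3, 233 mod 14 = 9, 233 mod 12 = 5.

x ≡ 233 (mod 420).


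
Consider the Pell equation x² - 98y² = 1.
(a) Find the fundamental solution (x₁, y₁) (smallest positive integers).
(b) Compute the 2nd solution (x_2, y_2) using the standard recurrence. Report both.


Step 1: Find the fundamental solution (x₁, y₁) of x² - 98y² = 1.
  Expand √98 as a continued fraction. a₀ = ⌊√98⌋ = 9; iterate m_{k+1} = d_k·a_k − m_k, d_{k+1} = (98 − m_{k+1}²)/d_k, a_{k+1} = ⌊(a₀ + m_{k+1})/d_{k+1}⌋ (starting m₀ = 0, d₀ = 1), with convergents p_k = a_k·p_{k-1} + p_{k-2}, q_k = a_k·q_{k-1} + q_{k-2} (p₋₁ = 1, q₋₁ = 0):
  k = 0: a₀ = 9; p₀/q₀ = 9/1; p₀² − 98·q₀² = 81 − 98 = -17.
  k = 1: m = 9, d = 17, a = ⌊(9 + 9)/17⌋ = 1; p/q = (1·9 + 1)/(1·1 + 0) = 10/1; p² − 98·q² = 100 − 98 = 2.
  k = 2: m = 8, d = 2, a = ⌊(9 + 8)/2⌋ = 8; p/q = (8·10 + 9)/(8·1 + 1) = 89/9; p² − 98·q² = 7921 − 7938 = -17.
  k = 3: m = 8, d = 17, a = ⌊(9 + 8)/17⌋ = 1; p/q = (1·89 + 10)/(1·9 + 1) = 99/10; p² − 98·q² = 9801 − 9800 = 1.
  The first convergent with p² − 98·q² = 1 gives the fundamental solution (x₁, y₁) = (99, 10).
Step 2: Apply the recurrence (x_{n+1}, y_{n+1}) = (x₁x_n + 98y₁y_n, x₁y_n + y₁x_n) repeatedly.
  From (x_1, y_1) = (99, 10): x_2 = 99·99 + 98·10·10 = 19601; y_2 = 99·10 + 10·99 = 1980.
Step 3: Verify x_2² - 98·y_2² = 384199201 - 384199200 = 1 (should be 1). ✓

(x_1, y_1) = (99, 10); (x_2, y_2) = (19601, 1980).


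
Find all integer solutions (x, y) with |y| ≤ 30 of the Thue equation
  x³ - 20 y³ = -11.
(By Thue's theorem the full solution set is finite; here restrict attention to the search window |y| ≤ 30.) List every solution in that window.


The equation is x³ - 20y³ = -11. For fixed y, x³ = 20·y³ − 11, so a solution requires the RHS to be a perfect cube.
Strategy: iterate y from -30 to 30, compute RHS = 20·y³ − 11, and check whether it is a (positive or negative) perfect cube.
Check small values of y:
  y = 0: RHS = -11 is not a perfect cube.
  y = 1: RHS = 9 is not a perfect cube.
  y = -1: RHS = -31 is not a perfect cube.
  y = 2: RHS = 149 is not a perfect cube.
  y = -2: RHS = -171 is not a perfect cube.
  y = 3: RHS = 529 is not a perfect cube.
  y = -3: RHS = -551 is not a perfect cube.
Continuing the search up to |y| = 30 finds no solutions either.
No (x, y) in the scanned range satisfies the equation.

No integer solutions with |y| ≤ 30.


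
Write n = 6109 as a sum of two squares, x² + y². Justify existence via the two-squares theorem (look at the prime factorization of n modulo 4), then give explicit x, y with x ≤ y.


Step 1: Factor n = 6109 = 41 · 149.
Step 2: Check the mod-4 condition on each prime factor: 41 ≡ 1 (mod 4), exponent 1; 149 ≡ 1 (mod 4), exponent 1.
All primes ≡ 3 (mod 4) appear to even exponent (or don't appear), so by the two-squares theorem n IS expressible as a sum of two squares.
Step 3: Build a representation. Here n = 41 · 149 is a product of primes ≡ 1 (mod 4). Each prime p ≡ 1 (mod 4) is itself a sum of two squares; find a² by testing p − a² for a perfect square:
  41: 41 − 1² = 40, 41 − 2² = 37, 41 − 3² = 32, 41 − 4² = 25 = 5² ⇒ 41 = 4² + 5².
  149: 149 − 1² = 148, 149 − 2² = 145, 149 − 3² = 140, 149 − 4² = 133, 149 − 5² = 124, 149 − 6² = 113, 149 − 7² = 100 = 10² ⇒ 149 = 7² + 10².
  Combine using the Brahmagupta–Fibonacci identity (a² + b²)(c² + d²) = (ac − bd)² + (ad + bc)² = (ac + bd)² + (ad − bc)²:
  41 · 149 = 6109: from (4² + 5²)(7² + 10²), take (4·7 − 5·10, 4·10 + 5·7) = (28 − 50, 40 + 35) = (-22, 75); dropping signs (only squares matter) gives (22, 75); check 22² + 75² = 484 + 5625 = 6109 ✓.
Step 4: Order so x ≤ y and verify: 22² + 75² = 484 + 5625 = 6109 = n. ✓

n = 6109 = 22² + 75² (one valid representation with x ≤ y).


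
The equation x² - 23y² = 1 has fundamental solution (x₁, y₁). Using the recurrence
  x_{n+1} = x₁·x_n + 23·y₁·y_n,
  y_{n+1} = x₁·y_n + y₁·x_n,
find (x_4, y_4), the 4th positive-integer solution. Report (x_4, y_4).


Step 1: Find the fundamental solution (x₁, y₁) of x² - 23y² = 1.
  Expand √23 as a continued fraction. a₀ = ⌊√23⌋ = 4; iterate m_{k+1} = d_k·a_k − m_k, d_{k+1} = (23 − m_{k+1}²)/d_k, a_{k+1} = ⌊(a₀ + m_{k+1})/d_{k+1}⌋ (starting m₀ = 0, d₀ = 1), with convergents p_k = a_k·p_{k-1} + p_{k-2}, q_k = a_k·q_{k-1} + q_{k-2} (p₋₁ = 1, q₋₁ = 0):
  k = 0: a₀ = 4; p₀/q₀ = 4/1; p₀² − 23·q₀² = 16 − 23 = -7.
  k = 1: m = 4, d = 7, a = ⌊(4 + 4)/7⌋ = 1; p/q = (1·4 + 1)/(1·1 + 0) = 5/1; p² − 23·q² = 25 − 23 = 2.
  k = 2: m = 3, d = 2, a = ⌊(4 + 3)/2⌋ = 3; p/q = (3·5 + 4)/(3·1 + 1) = 19/4; p² − 23·q² = 361 − 368 = -7.
  k = 3: m = 3, d = 7, a = ⌊(4 + 3)/7⌋ = 1; p/q = (1·19 + 5)/(1·4 + 1) = 24/5; p² − 23·q² = 576 − 575 = 1.
  The first convergent with p² − 23·q² = 1 gives the fundamental solution (x₁, y₁) = (24, 5).
Step 2: Apply the recurrence (x_{n+1}, y_{n+1}) = (x₁x_n + 23y₁y_n, x₁y_n + y₁x_n) repeatedly.
  From (x_1, y_1) = (24, 5): x_2 = 24·24 + 23·5·5 = 1151; y_2 = 24·5 + 5·24 = 240.
  From (x_2, y_2) = (1151, 240): x_3 = 24·1151 + 23·5·240 = 55224; y_3 = 24·240 + 5·1151 = 11515.
  From (x_3, y_3) = (55224, 11515): x_4 = 24·55224 + 23·5·11515 = 2649601; y_4 = 24·11515 + 5·55224 = 552480.
Step 3: Verify x_4² - 23·y_4² = 7020385459201 - 7020385459200 = 1 (should be 1). ✓

(x_1, y_1) = (24, 5); (x_4, y_4) = (2649601, 552480).


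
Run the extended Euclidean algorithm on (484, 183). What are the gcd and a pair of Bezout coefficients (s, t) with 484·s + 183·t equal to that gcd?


Euclidean algorithm on (484, 183) — divide until remainder is 0:
  484 = 2 · 183 + 118
  183 = 1 · 118 + 65
  118 = 1 · 65 + 53
  65 = 1 · 53 + 12
  53 = 4 · 12 + 5
  12 = 2 · 5 + 2
  5 = 2 · 2 + 1
  2 = 2 · 1 + 0
gcd(484, 183) = 1.
Track Bezout coefficients alongside the remainders: start with r₀ = 484 = a·1 + b·0 (s = 1, t = 0) and r₁ = 183 = a·0 + b·1 (s = 0, t = 1); each new remainder r_{k+1} = r_{k-1} − q_k·r_k inherits s_{k+1} = s_{k-1} − q_k·s_k, t_{k+1} = t_{k-1} − q_k·t_k, so r_k = a·s_k + b·t_k at every step:
  q = 2: r = 118, s = 1 − 2·0 = 1, t = 0 − 2·1 = -2  (check: 484·1 + 183·(-2) = 118)
  q = 1: r = 65, s = 0 − 1·1 = -1, t = 1 − 1·(-2) = 3  (check: 484·(-1) + 183·3 = 65)
  q = 1: r = 53, s = 1 − 1·(-1) = 2, t = -2 − 1·3 = -5  (check: 484·2 + 183·(-5) = 53)
  q = 1: r = 12, s = -1 − 1·2 = -3, t = 3 − 1·(-5) = 8  (check: 484·(-3) + 183·8 = 12)
  q = 4: r = 5, s = 2 − 4·(-3) = 14, t = -5 − 4·8 = -37  (check: 484·14 + 183·(-37) = 5)
  q = 2: r = 2, s = -3 − 2·14 = -31, t = 8 − 2·(-37) = 82  (check: 484·(-31) + 183·82 = 2)
  q = 2: r = 1, s = 14 − 2·(-31) = 76, t = -37 − 2·82 = -201  (check: 484·76 + 183·(-201) = 1)
The row with r = 1 (the gcd) gives the Bezout coefficients s = 76, t = -201.
Result: 484 · (76) + 183 · (-201) = 1.

gcd(484, 183) = 1; s = 76, t = -201 (check: 484·76 + 183·(-201) = 1).


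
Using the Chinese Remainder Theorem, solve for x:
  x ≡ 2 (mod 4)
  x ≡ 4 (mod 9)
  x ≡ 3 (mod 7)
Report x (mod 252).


Moduli 4, 9, 7 are pairwise coprime; by CRT there is a unique solution modulo M = 4 · 9 · 7 = 252.
Solve pairwise, accumulating the modulus:
  Start with x ≡ 2 (mod 4).
  Combine with x ≡ 4 (mod 9): since gcd(4, 9) = 1, we get a unique residue mod 36.
    Write x = 2 + 4·t and substitute into x ≡ 4 (mod 9): 4·t ≡ 4 − 2 = 2 (mod 9).
    The inverse of 4 mod 9 is 7 (since 4·7 = 28 = 3·9 + 1), so t ≡ 7·2 = 14 ≡ 5 (mod 9).
    Then x = 2 + 4·5 = 22, valid modulo lcm(4, 9) = 36: x ≡ 22 (mod 36).
  Combine with x ≡ 3 (mod 7): since gcd(36, 7) = 1, we get a unique residue mod 252.
    Write x = 22 + 36·t and substitute into x ≡ 3 (mod 7): 36·t ≡ 3 − 22 = -19 (mod 7).
    Reduce coefficients mod 7: 1·t ≡ 2 (mod 7).
    So t ≡ 2 (mod 7).
    Then x = 22 + 36·2 = 94, valid modulo lcm(36, 7) = 252: x ≡ 94 (mod 252).
Verify: 94 mod 4 = 2 ✓, 94 mod 9 = 4 ✓, 94 mod 7 = 3 ✓.

x ≡ 94 (mod 252).


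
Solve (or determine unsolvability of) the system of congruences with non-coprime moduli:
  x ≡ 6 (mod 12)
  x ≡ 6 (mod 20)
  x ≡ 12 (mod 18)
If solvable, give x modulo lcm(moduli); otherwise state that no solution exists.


Moduli 12, 20, 18 are not pairwise coprime, so CRT works modulo lcm(m_i) when all pairwise compatibility conditions hold.
Pairwise compatibility: gcd(m_i, m_j) must divide a_i - a_j for every pair.
Merge one congruence at a time:
  Start: x ≡ 6 (mod 12).
  Combine with x ≡ 6 (mod 20): gcd(12, 20) = 4; 6 - 6 = 0, which IS divisible by 4, so compatible.
    Write x = 6 + 12·t and substitute into x ≡ 6 (mod 20): 12·t ≡ 6 − 6 = 0 (mod 20).
    Divide the congruence (and modulus) by g = 4: 3·t ≡ 0 (mod 5).
    The inverse of 3 mod 5 is 2 (since 3·2 = 6 = 1·5 + 1), so t ≡ 2·0 = 0 ≡ 0 (mod 5).
    Then x = 6 + 12·0 = 6, valid modulo lcm(12, 20) = 60: x ≡ 6 (mod 60).
  Combine with x ≡ 12 (mod 18): gcd(60, 18) = 6; 12 - 6 = 6, which IS divisible by 6, so compatible.
    Write x = 6 + 60·t and substitute into x ≡ 12 (mod 18): 60·t ≡ 12 − 6 = 6 (mod 18).
    Divide the congruence (and modulus) by g = 6: 10·t ≡ 1 (mod 3).
    Reduce coefficients mod 3: 1·t ≡ 1 (mod 3).
    So t ≡ 1 (mod 3).
    Then x = 6 + 60·1 = 66, valid modulo lcm(60, 18) = 180: x ≡ 66 (mod 180).
Verify: 66 mod 12 = 6, 66 mod 20 = 6, 66 mod 18 = 12.

x ≡ 66 (mod 180).


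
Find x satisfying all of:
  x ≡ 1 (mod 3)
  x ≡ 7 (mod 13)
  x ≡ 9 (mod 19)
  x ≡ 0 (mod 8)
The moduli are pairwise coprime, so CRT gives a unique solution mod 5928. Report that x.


Product of moduli M = 3 · 13 · 19 · 8 = 5928.
Merge one congruence at a time:
  Start: x ≡ 1 (mod 3).
  Combine with x ≡ 7 (mod 13); new modulus lcm = 39.
    Write x = 1 + 3·t and substitute into x ≡ 7 (mod 13): 3·t ≡ 7 − 1 = 6 (mod 13).
    The inverse of 3 mod 13 is 9 (since 3·9 = 27 = 2·13 + 1), so t ≡ 9·6 = 54 ≡ 2 (mod 13).
    Then x = 1 + 3·2 = 7, valid modulo lcm(3, 13) = 39: x ≡ 7 (mod 39).
  Combine with x ≡ 9 (mod 19); new modulus lcm = 741.
    Write x = 7 + 39·t and substitute into x ≡ 9 (mod 19): 39·t ≡ 9 − 7 = 2 (mod 19).
    Reduce coefficients mod 19: 1·t ≡ 2 (mod 19).
    So t ≡ 2 (mod 19).
    Then x = 7 + 39·2 = 85, valid modulo lcm(39, 19) = 741: x ≡ 85 (mod 741).
  Combine with x ≡ 0 (mod 8); new modulus lcm = 5928.
    Write x = 85 + 741·t and substitute into x ≡ 0 (mod 8): 741·t ≡ 0 − 85 = -85 (mod 8).
    Reduce coefficients mod 8: 5·t ≡ 3 (mod 8).
    The inverse of 5 mod 8 is 5 (since 5·5 = 25 = 3·8 + 1), so t ≡ 5·3 = 15 ≡ 7 (mod 8).
    Then x = 85 + 741·7 = 5272, valid modulo lcm(741, 8) = 5928: x ≡ 5272 (mod 5928).
Verify against each original: 5272 mod 3 = 1, 5272 mod 13 = 7, 5272 mod 19 = 9, 5272 mod 8 = 0.

x ≡ 5272 (mod 5928).


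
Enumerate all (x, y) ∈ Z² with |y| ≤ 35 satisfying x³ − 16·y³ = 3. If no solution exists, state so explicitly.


The equation is x³ - 16y³ = 3. For fixed y, x³ = 16·y³ + 3, so a solution requires the RHS to be a perfect cube.
Strategy: iterate y from -35 to 35, compute RHS = 16·y³ + 3, and check whether it is a (positive or negative) perfect cube.
Check small values of y:
  y = 0: RHS = 3 is not a perfect cube.
  y = 1: RHS = 19 is not a perfect cube.
  y = -1: RHS = -13 is not a perfect cube.
  y = 2: RHS = 131 is not a perfect cube.
  y = -2: RHS = -125 = (-5)³ ⇒ x = -5 works.
  y = 3: RHS = 435 is not a perfect cube.
  y = -3: RHS = -429 is not a perfect cube.
Continuing the search up to |y| = 35 finds no further solutions beyond those listed.
Collected solutions: (-5, -2).

Solutions (with |y| ≤ 35): (-5, -2).


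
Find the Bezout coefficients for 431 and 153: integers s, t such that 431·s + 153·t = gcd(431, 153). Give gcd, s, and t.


Euclidean algorithm on (431, 153) — divide until remainder is 0:
  431 = 2 · 153 + 125
  153 = 1 · 125 + 28
  125 = 4 · 28 + 13
  28 = 2 · 13 + 2
  13 = 6 · 2 + 1
  2 = 2 · 1 + 0
gcd(431, 153) = 1.
Track Bezout coefficients alongside the remainders: start with r₀ = 431 = a·1 + b·0 (s = 1, t = 0) and r₁ = 153 = a·0 + b·1 (s = 0, t = 1); each new remainder r_{k+1} = r_{k-1} − q_k·r_k inherits s_{k+1} = s_{k-1} − q_k·s_k, t_{k+1} = t_{k-1} − q_k·t_k, so r_k = a·s_k + b·t_k at every step:
  q = 2: r = 125, s = 1 − 2·0 = 1, t = 0 − 2·1 = -2  (check: 431·1 + 153·(-2) = 125)
  q = 1: r = 28, s = 0 − 1·1 = -1, t = 1 − 1·(-2) = 3  (check: 431·(-1) + 153·3 = 28)
  q = 4: r = 13, s = 1 − 4·(-1) = 5, t = -2 − 4·3 = -14  (check: 431·5 + 153·(-14) = 13)
  q = 2: r = 2, s = -1 − 2·5 = -11, t = 3 − 2·(-14) = 31  (check: 431·(-11) + 153·31 = 2)
  q = 6: r = 1, s = 5 − 6·(-11) = 71, t = -14 − 6·31 = -200  (check: 431·71 + 153·(-200) = 1)
The row with r = 1 (the gcd) gives the Bezout coefficients s = 71, t = -200.
Result: 431 · (71) + 153 · (-200) = 1.

gcd(431, 153) = 1; s = 71, t = -200 (check: 431·71 + 153·(-200) = 1).


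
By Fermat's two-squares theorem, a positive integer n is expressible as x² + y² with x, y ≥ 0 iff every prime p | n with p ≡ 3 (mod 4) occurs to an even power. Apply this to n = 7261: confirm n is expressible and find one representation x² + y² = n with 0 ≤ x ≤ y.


Step 1: Factor n = 7261 = 53 · 137.
Step 2: Check the mod-4 condition on each prime factor: 53 ≡ 1 (mod 4), exponent 1; 137 ≡ 1 (mod 4), exponent 1.
All primes ≡ 3 (mod 4) appear to even exponent (or don't appear), so by the two-squares theorem n IS expressible as a sum of two squares.
Step 3: Build a representation. Here n = 53 · 137 is a product of primes ≡ 1 (mod 4). Each prime p ≡ 1 (mod 4) is itself a sum of two squares; find a² by testing p − a² for a perfect square:
  53: 53 − 1² = 52, 53 − 2² = 49 = 7² ⇒ 53 = 2² + 7².
  137: 137 − 1² = 136, 137 − 2² = 133, 137 − 3² = 128, 137 − 4² = 121 = 11² ⇒ 137 = 4² + 11².
  Combine using the Brahmagupta–Fibonacci identity (a² + b²)(c² + d²) = (ac − bd)² + (ad + bc)² = (ac + bd)² + (ad − bc)²:
  53 · 137 = 7261: from (2² + 7²)(4² + 11²), take (2·4 − 7·11, 2·11 + 7·4) = (8 − 77, 22 + 28) = (-69, 50); dropping signs (only squares matter) gives (69, 50); check 69² + 50² = 4761 + 2500 = 7261 ✓.
Step 4: Order so x ≤ y and verify: 50² + 69² = 2500 + 4761 = 7261 = n. ✓

n = 7261 = 50² + 69² (one valid representation with x ≤ y).


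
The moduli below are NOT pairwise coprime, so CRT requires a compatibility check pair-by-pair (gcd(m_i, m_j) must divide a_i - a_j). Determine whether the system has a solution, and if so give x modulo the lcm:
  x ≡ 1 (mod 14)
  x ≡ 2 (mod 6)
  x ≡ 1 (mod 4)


Moduli 14, 6, 4 are not pairwise coprime, so CRT works modulo lcm(m_i) when all pairwise compatibility conditions hold.
Pairwise compatibility: gcd(m_i, m_j) must divide a_i - a_j for every pair.
Merge one congruence at a time:
  Start: x ≡ 1 (mod 14).
  Combine with x ≡ 2 (mod 6): gcd(14, 6) = 2, and 2 - 1 = 1 is NOT divisible by 2.
    ⇒ system is inconsistent (no integer solution).

No solution (the system is inconsistent).


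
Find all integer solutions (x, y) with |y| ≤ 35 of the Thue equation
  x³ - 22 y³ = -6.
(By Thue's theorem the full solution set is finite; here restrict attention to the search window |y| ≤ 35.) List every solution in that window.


The equation is x³ - 22y³ = -6. For fixed y, x³ = 22·y³ − 6, so a solution requires the RHS to be a perfect cube.
Strategy: iterate y from -35 to 35, compute RHS = 22·y³ − 6, and check whether it is a (positive or negative) perfect cube.
Check small values of y:
  y = 0: RHS = -6 is not a perfect cube.
  y = 1: RHS = 16 is not a perfect cube.
  y = -1: RHS = -28 is not a perfect cube.
  y = 2: RHS = 170 is not a perfect cube.
  y = -2: RHS = -182 is not a perfect cube.
  y = 3: RHS = 588 is not a perfect cube.
  y = -3: RHS = -600 is not a perfect cube.
Continuing, at y = 5: RHS = 2744 = (14)³ ⇒ x = 14 works.
Searching the remaining y in |y| ≤ 35 finds no further solutions.
Collected solutions: (14, 5).

Solutions (with |y| ≤ 35): (14, 5).


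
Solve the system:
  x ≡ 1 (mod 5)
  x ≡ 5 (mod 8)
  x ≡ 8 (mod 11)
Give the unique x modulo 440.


Moduli 5, 8, 11 are pairwise coprime; by CRT there is a unique solution modulo M = 5 · 8 · 11 = 440.
Solve pairwise, accumulating the modulus:
  Start with x ≡ 1 (mod 5).
  Combine with x ≡ 5 (mod 8): since gcd(5, 8) = 1, we get a unique residue mod 40.
    Write x = 1 + 5·t and substitute into x ≡ 5 (mod 8): 5·t ≡ 5 − 1 = 4 (mod 8).
    The inverse of 5 mod 8 is 5 (since 5·5 = 25 = 3·8 + 1), so t ≡ 5·4 = 20 ≡ 4 (mod 8).
    Then x = 1 + 5·4 = 21, valid modulo lcm(5, 8) = 40: x ≡ 21 (mod 40).
  Combine with x ≡ 8 (mod 11): since gcd(40, 11) = 1, we get a unique residue mod 440.
    Write x = 21 + 40·t and substitute into x ≡ 8 (mod 11): 40·t ≡ 8 − 21 = -13 (mod 11).
    Reduce coefficients mod 11: 7·t ≡ 9 (mod 11).
    The inverse of 7 mod 11 is 8 (since 7·8 = 56 = 5·11 + 1), so t ≡ 8·9 = 72 ≡ 6 (mod 11).
    Then x = 21 + 40·6 = 261, valid modulo lcm(40, 11) = 440: x ≡ 261 (mod 440).
Verify: 261 mod 5 = 1 ✓, 261 mod 8 = 5 ✓, 261 mod 11 = 8 ✓.

x ≡ 261 (mod 440).


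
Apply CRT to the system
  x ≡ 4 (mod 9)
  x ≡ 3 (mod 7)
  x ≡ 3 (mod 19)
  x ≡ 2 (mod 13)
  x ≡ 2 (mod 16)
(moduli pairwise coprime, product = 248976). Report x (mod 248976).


Product of moduli M = 9 · 7 · 19 · 13 · 16 = 248976.
Merge one congruence at a time:
  Start: x ≡ 4 (mod 9).
  Combine with x ≡ 3 (mod 7); new modulus lcm = 63.
    Write x = 4 + 9·t and substitute into x ≡ 3 (mod 7): 9·t ≡ 3 − 4 = -1 (mod 7).
    Reduce coefficients mod 7: 2·t ≡ 6 (mod 7).
    The inverse of 2 mod 7 is 4 (since 2·4 = 8 = 1·7 + 1), so t ≡ 4·6 = 24 ≡ 3 (mod 7).
    Then x = 4 + 9·3 = 31, valid modulo lcm(9, 7) = 63: x ≡ 31 (mod 63).
  Combine with x ≡ 3 (mod 19); new modulus lcm = 1197.
    Write x = 31 + 63·t and substitute into x ≡ 3 (mod 19): 63·t ≡ 3 − 31 = -28 (mod 19).
    Reduce coefficients mod 19: 6·t ≡ 10 (mod 19).
    The inverse of 6 mod 19 is 16 (since 6·16 = 96 = 5·19 + 1), so t ≡ 16·10 = 160 ≡ 8 (mod 19).
    Then x = 31 + 63·8 = 535, valid modulo lcm(63, 19) = 1197: x ≡ 535 (mod 1197).
  Combine with x ≡ 2 (mod 13); new modulus lcm = 15561.
    Write x = 535 + 1197·t and substitute into x ≡ 2 (mod 13): 1197·t ≡ 2 − 535 = -533 (mod 13).
    Reduce coefficients mod 13: 1·t ≡ 0 (mod 13).
    So t ≡ 0 (mod 13).
    Then x = 535 + 1197·0 = 535, valid modulo lcm(1197, 13) = 15561: x ≡ 535 (mod 15561).
  Combine with x ≡ 2 (mod 16); new modulus lcm = 248976.
    Write x = 535 + 15561·t and substitute into x ≡ 2 (mod 16): 15561·t ≡ 2 − 535 = -533 (mod 16).
    Reduce coefficients mod 16: 9·t ≡ 11 (mod 16).
    The inverse of 9 mod 16 is 9 (since 9·9 = 81 = 5·16 + 1), so t ≡ 9·11 = 99 ≡ 3 (mod 16).
    Then x = 535 + 15561·3 = 47218, valid modulo lcm(15561, 16) = 248976: x ≡ 47218 (mod 248976).
Verify against each original: 47218 mod 9 = 4, 47218 mod 7 = 3, 47218 mod 19 = 3, 47218 mod 13 = 2, 47218 mod 16 = 2.

x ≡ 47218 (mod 248976).


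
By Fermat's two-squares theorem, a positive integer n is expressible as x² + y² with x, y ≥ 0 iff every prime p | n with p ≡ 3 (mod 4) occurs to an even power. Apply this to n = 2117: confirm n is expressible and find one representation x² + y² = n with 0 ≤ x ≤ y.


Step 1: Factor n = 2117 = 29 · 73.
Step 2: Check the mod-4 condition on each prime factor: 29 ≡ 1 (mod 4), exponent 1; 73 ≡ 1 (mod 4), exponent 1.
All primes ≡ 3 (mod 4) appear to even exponent (or don't appear), so by the two-squares theorem n IS expressible as a sum of two squares.
Step 3: Build a representation. Here n = 29 · 73 is a product of primes ≡ 1 (mod 4). Each prime p ≡ 1 (mod 4) is itself a sum of two squares; find a² by testing p − a² for a perfect square:
  29: 29 − 1² = 28, 29 − 2² = 25 = 5² ⇒ 29 = 2² + 5².
  73: 73 − 1² = 72, 73 − 2² = 69, 73 − 3² = 64 = 8² ⇒ 73 = 3² + 8².
  Combine using the Brahmagupta–Fibonacci identity (a² + b²)(c² + d²) = (ac − bd)² + (ad + bc)² = (ac + bd)² + (ad − bc)²:
  29 · 73 = 2117: from (2² + 5²)(3² + 8²), take (2·3 − 5·8, 2·8 + 5·3) = (6 − 40, 16 + 15) = (-34, 31); dropping signs (only squares matter) gives (34, 31); check 34² + 31² = 1156 + 961 = 2117 ✓.
Step 4: Order so x ≤ y and verify: 31² + 34² = 961 + 1156 = 2117 = n. ✓

n = 2117 = 31² + 34² (one valid representation with x ≤ y).


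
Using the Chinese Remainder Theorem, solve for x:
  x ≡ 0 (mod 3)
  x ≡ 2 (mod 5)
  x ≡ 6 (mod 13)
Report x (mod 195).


Moduli 3, 5, 13 are pairwise coprime; by CRT there is a unique solution modulo M = 3 · 5 · 13 = 195.
Solve pairwise, accumulating the modulus:
  Start with x ≡ 0 (mod 3).
  Combine with x ≡ 2 (mod 5): since gcd(3, 5) = 1, we get a unique residue mod 15.
    Write x = 0 + 3·t and substitute into x ≡ 2 (mod 5): 3·t ≡ 2 − 0 = 2 (mod 5).
    The inverse of 3 mod 5 is 2 (since 3·2 = 6 = 1·5 + 1), so t ≡ 2·2 = 4 ≡ 4 (mod 5).
    Then x = 0 + 3·4 = 12, valid modulo lcm(3, 5) = 15: x ≡ 12 (mod 15).
  Combine with x ≡ 6 (mod 13): since gcd(15, 13) = 1, we get a unique residue mod 195.
    Write x = 12 + 15·t and substitute into x ≡ 6 (mod 13): 15·t ≡ 6 − 12 = -6 (mod 13).
    Reduce coefficients mod 13: 2·t ≡ 7 (mod 13).
    The inverse of 2 mod 13 is 7 (since 2·7 = 14 = 1·13 + 1), so t ≡ 7·7 = 49 ≡ 10 (mod 13).
    Then x = 12 + 15·10 = 162, valid modulo lcm(15, 13) = 195: x ≡ 162 (mod 195).
Verify: 162 mod 3 = 0 ✓, 162 mod 5 = 2 ✓, 162 mod 13 = 6 ✓.

x ≡ 162 (mod 195).


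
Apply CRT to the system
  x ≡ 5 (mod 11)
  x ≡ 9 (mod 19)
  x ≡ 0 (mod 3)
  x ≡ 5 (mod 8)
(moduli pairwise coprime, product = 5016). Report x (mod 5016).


Product of moduli M = 11 · 19 · 3 · 8 = 5016.
Merge one congruence at a time:
  Start: x ≡ 5 (mod 11).
  Combine with x ≡ 9 (mod 19); new modulus lcm = 209.
    Write x = 5 + 11·t and substitute into x ≡ 9 (mod 19): 11·t ≡ 9 − 5 = 4 (mod 19).
    The inverse of 11 mod 19 is 7 (since 11·7 = 77 = 4·19 + 1), so t ≡ 7·4 = 28 ≡ 9 (mod 19).
    Then x = 5 + 11·9 = 104, valid modulo lcm(11, 19) = 209: x ≡ 104 (mod 209).
  Combine with x ≡ 0 (mod 3); new modulus lcm = 627.
    Write x = 104 + 209·t and substitute into x ≡ 0 (mod 3): 209·t ≡ 0 − 104 = -104 (mod 3).
    Reduce coefficients mod 3: 2·t ≡ 1 (mod 3).
    The inverse of 2 mod 3 is 2 (since 2·2 = 4 = 1·3 + 1), so t ≡ 2·1 = 2 ≡ 2 (mod 3).
    Then x = 104 + 209·2 = 522, valid modulo lcm(209, 3) = 627: x ≡ 522 (mod 627).
  Combine with x ≡ 5 (mod 8); new modulus lcm = 5016.
    Write x = 522 + 627·t and substitute into x ≡ 5 (mod 8): 627·t ≡ 5 − 522 = -517 (mod 8).
    Reduce coefficients mod 8: 3·t ≡ 3 (mod 8).
    The inverse of 3 mod 8 is 3 (since 3·3 = 9 = 1·8 + 1), so t ≡ 3·3 = 9 ≡ 1 (mod 8).
    Then x = 522 + 627·1 = 1149, valid modulo lcm(627, 8) = 5016: x ≡ 1149 (mod 5016).
Verify against each original: 1149 mod 11 = 5, 1149 mod 19 = 9, 1149 mod 3 = 0, 1149 mod 8 = 5.

x ≡ 1149 (mod 5016).


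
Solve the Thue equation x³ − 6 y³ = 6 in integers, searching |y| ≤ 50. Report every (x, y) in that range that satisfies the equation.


The equation is x³ - 6y³ = 6. For fixed y, x³ = 6·y³ + 6, so a solution requires the RHS to be a perfect cube.
Strategy: iterate y from -50 to 50, compute RHS = 6·y³ + 6, and check whether it is a (positive or negative) perfect cube.
Check small values of y:
  y = 0: RHS = 6 is not a perfect cube.
  y = 1: RHS = 12 is not a perfect cube.
  y = -1: RHS = 0 = (0)³ ⇒ x = 0 works.
  y = 2: RHS = 54 is not a perfect cube.
  y = -2: RHS = -42 is not a perfect cube.
  y = 3: RHS = 168 is not a perfect cube.
  y = -3: RHS = -156 is not a perfect cube.
Continuing the search up to |y| = 50 finds no further solutions beyond those listed.
Collected solutions: (0, -1).

Solutions (with |y| ≤ 50): (0, -1).


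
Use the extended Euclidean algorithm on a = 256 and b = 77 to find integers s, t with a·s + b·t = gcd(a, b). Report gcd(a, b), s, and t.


Euclidean algorithm on (256, 77) — divide until remainder is 0:
  256 = 3 · 77 + 25
  77 = 3 · 25 + 2
  25 = 12 · 2 + 1
  2 = 2 · 1 + 0
gcd(256, 77) = 1.
Track Bezout coefficients alongside the remainders: start with r₀ = 256 = a·1 + b·0 (s = 1, t = 0) and r₁ = 77 = a·0 + b·1 (s = 0, t = 1); each new remainder r_{k+1} = r_{k-1} − q_k·r_k inherits s_{k+1} = s_{k-1} − q_k·s_k, t_{k+1} = t_{k-1} − q_k·t_k, so r_k = a·s_k + b·t_k at every step:
  q = 3: r = 25, s = 1 − 3·0 = 1, t = 0 − 3·1 = -3  (check: 256·1 + 77·(-3) = 25)
  q = 3: r = 2, s = 0 − 3·1 = -3, t = 1 − 3·(-3) = 10  (check: 256·(-3) + 77·10 = 2)
  q = 12: r = 1, s = 1 − 12·(-3) = 37, t = -3 − 12·10 = -123  (check: 256·37 + 77·(-123) = 1)
The row with r = 1 (the gcd) gives the Bezout coefficients s = 37, t = -123.
Result: 256 · (37) + 77 · (-123) = 1.

gcd(256, 77) = 1; s = 37, t = -123 (check: 256·37 + 77·(-123) = 1).


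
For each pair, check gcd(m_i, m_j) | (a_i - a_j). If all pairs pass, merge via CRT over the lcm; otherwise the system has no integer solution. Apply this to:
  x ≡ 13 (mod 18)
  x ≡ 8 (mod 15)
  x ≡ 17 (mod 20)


Moduli 18, 15, 20 are not pairwise coprime, so CRT works modulo lcm(m_i) when all pairwise compatibility conditions hold.
Pairwise compatibility: gcd(m_i, m_j) must divide a_i - a_j for every pair.
Merge one congruence at a time:
  Start: x ≡ 13 (mod 18).
  Combine with x ≡ 8 (mod 15): gcd(18, 15) = 3, and 8 - 13 = -5 is NOT divisible by 3.
    ⇒ system is inconsistent (no integer solution).

No solution (the system is inconsistent).


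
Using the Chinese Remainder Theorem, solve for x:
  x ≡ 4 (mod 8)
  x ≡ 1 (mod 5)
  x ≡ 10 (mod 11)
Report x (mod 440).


Moduli 8, 5, 11 are pairwise coprime; by CRT there is a unique solution modulo M = 8 · 5 · 11 = 440.
Solve pairwise, accumulating the modulus:
  Start with x ≡ 4 (mod 8).
  Combine with x ≡ 1 (mod 5): since gcd(8, 5) = 1, we get a unique residue mod 40.
    Write x = 4 + 8·t and substitute into x ≡ 1 (mod 5): 8·t ≡ 1 − 4 = -3 (mod 5).
    Reduce coefficients mod 5: 3·t ≡ 2 (mod 5).
    The inverse of 3 mod 5 is 2 (since 3·2 = 6 = 1·5 + 1), so t ≡ 2·2 = 4 ≡ 4 (mod 5).
    Then x = 4 + 8·4 = 36, valid modulo lcm(8, 5) = 40: x ≡ 36 (mod 40).
  Combine with x ≡ 10 (mod 11): since gcd(40, 11) = 1, we get a unique residue mod 440.
    Write x = 36 + 40·t and substitute into x ≡ 10 (mod 11): 40·t ≡ 10 − 36 = -26 (mod 11).
    Reduce coefficients mod 11: 7·t ≡ 7 (mod 11).
    The inverse of 7 mod 11 is 8 (since 7·8 = 56 = 5·11 + 1), so t ≡ 8·7 = 56 ≡ 1 (mod 11).
    Then x = 36 + 40·1 = 76, valid modulo lcm(40, 11) = 440: x ≡ 76 (mod 440).
Verify: 76 mod 8 = 4 ✓, 76 mod 5 = 1 ✓, 76 mod 11 = 10 ✓.

x ≡ 76 (mod 440).


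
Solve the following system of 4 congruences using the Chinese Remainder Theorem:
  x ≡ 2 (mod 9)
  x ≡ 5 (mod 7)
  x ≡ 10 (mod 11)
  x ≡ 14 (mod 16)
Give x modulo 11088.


Product of moduli M = 9 · 7 · 11 · 16 = 11088.
Merge one congruence at a time:
  Start: x ≡ 2 (mod 9).
  Combine with x ≡ 5 (mod 7); new modulus lcm = 63.
    Write x = 2 + 9·t and substitute into x ≡ 5 (mod 7): 9·t ≡ 5 − 2 = 3 (mod 7).
    Reduce coefficients mod 7: 2·t ≡ 3 (mod 7).
    The inverse of 2 mod 7 is 4 (since 2·4 = 8 = 1·7 + 1), so t ≡ 4·3 = 12 ≡ 5 (mod 7).
    Then x = 2 + 9·5 = 47, valid modulo lcm(9, 7) = 63: x ≡ 47 (mod 63).
  Combine with x ≡ 10 (mod 11); new modulus lcm = 693.
    Write x = 47 + 63·t and substitute into x ≡ 10 (mod 11): 63·t ≡ 10 − 47 = -37 (mod 11).
    Reduce coefficients mod 11: 8·t ≡ 7 (mod 11).
    The inverse of 8 mod 11 is 7 (since 8·7 = 56 = 5·11 + 1), so t ≡ 7·7 = 49 ≡ 5 (mod 11).
    Then x = 47 + 63·5 = 362, valid modulo lcm(63, 11) = 693: x ≡ 362 (mod 693).
  Combine with x ≡ 14 (mod 16); new modulus lcm = 11088.
    Write x = 362 + 693·t and substitute into x ≡ 14 (mod 16): 693·t ≡ 14 − 362 = -348 (mod 16).
    Reduce coefficients mod 16: 5·t ≡ 4 (mod 16).
    The inverse of 5 mod 16 is 13 (since 5·13 = 65 = 4·16 + 1), so t ≡ 13·4 = 52 ≡ 4 (mod 16).
    Then x = 362 + 693·4 = 3134, valid modulo lcm(693, 16) = 11088: x ≡ 3134 (mod 11088).
Verify against each original: 3134 mod 9 = 2, 3134 mod 7 = 5, 3134 mod 11 = 10, 3134 mod 16 = 14.

x ≡ 3134 (mod 11088).


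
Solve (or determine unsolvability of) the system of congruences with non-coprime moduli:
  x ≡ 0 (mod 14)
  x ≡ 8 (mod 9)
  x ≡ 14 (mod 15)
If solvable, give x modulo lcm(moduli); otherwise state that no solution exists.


Moduli 14, 9, 15 are not pairwise coprime, so CRT works modulo lcm(m_i) when all pairwise compatibility conditions hold.
Pairwise compatibility: gcd(m_i, m_j) must divide a_i - a_j for every pair.
Merge one congruence at a time:
  Start: x ≡ 0 (mod 14).
  Combine with x ≡ 8 (mod 9): gcd(14, 9) = 1; 8 - 0 = 8, which IS divisible by 1, so compatible.
    Write x = 0 + 14·t and substitute into x ≡ 8 (mod 9): 14·t ≡ 8 − 0 = 8 (mod 9).
    Reduce coefficients mod 9: 5·t ≡ 8 (mod 9).
    The inverse of 5 mod 9 is 2 (since 5·2 = 10 = 1·9 + 1), so t ≡ 2·8 = 16 ≡ 7 (mod 9).
    Then x = 0 + 14·7 = 98, valid modulo lcm(14, 9) = 126: x ≡ 98 (mod 126).
  Combine with x ≡ 14 (mod 15): gcd(126, 15) = 3; 14 - 98 = -84, which IS divisible by 3, so compatible.
    Write x = 98 + 126·t and substitute into x ≡ 14 (mod 15): 126·t ≡ 14 − 98 = -84 (mod 15).
    Divide the congruence (and modulus) by g = 3: 42·t ≡ -28 (mod 5).
    Reduce coefficients mod 5: 2·t ≡ 2 (mod 5).
    The inverse of 2 mod 5 is 3 (since 2·3 = 6 = 1·5 + 1), so t ≡ 3·2 = 6 ≡ 1 (mod 5).
    Then x = 98 + 126·1 = 224, valid modulo lcm(126, 15) = 630: x ≡ 224 (mod 630).
Verify: 224 mod 14 = 0, 224 mod 9 = 8, 224 mod 15 = 14.

x ≡ 224 (mod 630).


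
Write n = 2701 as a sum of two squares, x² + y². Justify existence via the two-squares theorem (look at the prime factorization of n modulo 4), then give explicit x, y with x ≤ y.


Step 1: Factor n = 2701 = 37 · 73.
Step 2: Check the mod-4 condition on each prime factor: 37 ≡ 1 (mod 4), exponent 1; 73 ≡ 1 (mod 4), exponent 1.
All primes ≡ 3 (mod 4) appear to even exponent (or don't appear), so by the two-squares theorem n IS expressible as a sum of two squares.
Step 3: Build a representation. Here n = 37 · 73 is a product of primes ≡ 1 (mod 4). Each prime p ≡ 1 (mod 4) is itself a sum of two squares; find a² by testing p − a² for a perfect square:
  37: 37 − 1² = 36 = 6² ⇒ 37 = 1² + 6².
  73: 73 − 1² = 72, 73 − 2² = 69, 73 − 3² = 64 = 8² ⇒ 73 = 3² + 8².
  Combine using the Brahmagupta–Fibonacci identity (a² + b²)(c² + d²) = (ac − bd)² + (ad + bc)² = (ac + bd)² + (ad − bc)²:
  37 · 73 = 2701: from (1² + 6²)(3² + 8²), take (1·3 − 6·8, 1·8 + 6·3) = (3 − 48, 8 + 18) = (-45, 26); dropping signs (only squares matter) gives (45, 26); check 45² + 26² = 2025 + 676 = 2701 ✓.
Step 4: Order so x ≤ y and verify: 26² + 45² = 676 + 2025 = 2701 = n. ✓

n = 2701 = 26² + 45² (one valid representation with x ≤ y).
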